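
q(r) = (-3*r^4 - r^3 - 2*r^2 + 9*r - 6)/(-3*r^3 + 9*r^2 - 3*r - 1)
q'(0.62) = 638.64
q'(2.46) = -924.16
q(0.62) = 16.21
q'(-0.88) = -2.05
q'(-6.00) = 0.85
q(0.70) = -6.20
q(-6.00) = -3.85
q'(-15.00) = 0.97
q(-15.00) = -12.23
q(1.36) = -2.55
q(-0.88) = -1.56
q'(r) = (9*r^2 - 18*r + 3)*(-3*r^4 - r^3 - 2*r^2 + 9*r - 6)/(-3*r^3 + 9*r^2 - 3*r - 1)^2 + (-12*r^3 - 3*r^2 - 4*r + 9)/(-3*r^3 + 9*r^2 - 3*r - 1) = (9*r^6 - 54*r^5 + 12*r^4 + 72*r^3 - 126*r^2 + 112*r - 27)/(9*r^6 - 54*r^5 + 99*r^4 - 48*r^3 - 9*r^2 + 6*r + 1)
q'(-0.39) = -31.66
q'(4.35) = -1.80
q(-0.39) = -5.72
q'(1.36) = -4.94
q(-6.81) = -4.55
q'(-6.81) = 0.88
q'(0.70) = 116.77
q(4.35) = 12.80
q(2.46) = -84.80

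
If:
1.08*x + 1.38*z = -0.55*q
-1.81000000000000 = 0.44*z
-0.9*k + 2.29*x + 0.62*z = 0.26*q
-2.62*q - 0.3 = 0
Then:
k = 10.72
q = -0.11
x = 5.31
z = -4.11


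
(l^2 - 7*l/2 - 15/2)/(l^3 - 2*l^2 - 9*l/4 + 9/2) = 2*(l - 5)/(2*l^2 - 7*l + 6)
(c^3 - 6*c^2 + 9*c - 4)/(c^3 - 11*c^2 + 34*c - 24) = (c - 1)/(c - 6)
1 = 1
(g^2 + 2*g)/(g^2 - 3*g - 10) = g/(g - 5)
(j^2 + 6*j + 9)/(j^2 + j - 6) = (j + 3)/(j - 2)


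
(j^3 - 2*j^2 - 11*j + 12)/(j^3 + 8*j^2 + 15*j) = (j^2 - 5*j + 4)/(j*(j + 5))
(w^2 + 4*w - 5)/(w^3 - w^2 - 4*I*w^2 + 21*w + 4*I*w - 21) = (w + 5)/(w^2 - 4*I*w + 21)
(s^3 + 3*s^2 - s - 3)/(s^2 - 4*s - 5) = (s^2 + 2*s - 3)/(s - 5)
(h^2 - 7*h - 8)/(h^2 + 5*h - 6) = (h^2 - 7*h - 8)/(h^2 + 5*h - 6)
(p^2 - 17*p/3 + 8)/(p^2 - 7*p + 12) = (p - 8/3)/(p - 4)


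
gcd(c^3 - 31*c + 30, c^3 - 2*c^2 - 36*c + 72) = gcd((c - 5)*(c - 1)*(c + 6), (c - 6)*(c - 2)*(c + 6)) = c + 6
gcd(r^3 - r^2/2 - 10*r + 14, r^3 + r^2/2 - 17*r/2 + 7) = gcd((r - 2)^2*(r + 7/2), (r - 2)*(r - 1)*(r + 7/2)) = r^2 + 3*r/2 - 7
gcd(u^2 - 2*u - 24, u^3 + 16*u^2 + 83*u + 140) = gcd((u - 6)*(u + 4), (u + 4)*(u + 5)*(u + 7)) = u + 4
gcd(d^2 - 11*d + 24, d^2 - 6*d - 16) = d - 8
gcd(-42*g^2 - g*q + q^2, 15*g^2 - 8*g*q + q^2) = 1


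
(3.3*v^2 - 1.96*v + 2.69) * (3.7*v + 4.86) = 12.21*v^3 + 8.786*v^2 + 0.427399999999999*v + 13.0734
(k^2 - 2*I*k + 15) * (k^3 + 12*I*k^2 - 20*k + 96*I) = k^5 + 10*I*k^4 + 19*k^3 + 316*I*k^2 - 108*k + 1440*I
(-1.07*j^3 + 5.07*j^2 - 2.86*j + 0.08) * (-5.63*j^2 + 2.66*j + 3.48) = 6.0241*j^5 - 31.3903*j^4 + 25.8644*j^3 + 9.5856*j^2 - 9.74*j + 0.2784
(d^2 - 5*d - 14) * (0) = 0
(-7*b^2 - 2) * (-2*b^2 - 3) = 14*b^4 + 25*b^2 + 6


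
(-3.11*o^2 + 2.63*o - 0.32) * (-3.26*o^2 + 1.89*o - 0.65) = 10.1386*o^4 - 14.4517*o^3 + 8.0354*o^2 - 2.3143*o + 0.208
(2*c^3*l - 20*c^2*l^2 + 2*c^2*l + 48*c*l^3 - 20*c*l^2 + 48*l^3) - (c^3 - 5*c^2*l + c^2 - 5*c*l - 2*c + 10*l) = 2*c^3*l - c^3 - 20*c^2*l^2 + 7*c^2*l - c^2 + 48*c*l^3 - 20*c*l^2 + 5*c*l + 2*c + 48*l^3 - 10*l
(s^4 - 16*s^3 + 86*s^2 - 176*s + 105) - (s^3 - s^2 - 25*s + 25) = s^4 - 17*s^3 + 87*s^2 - 151*s + 80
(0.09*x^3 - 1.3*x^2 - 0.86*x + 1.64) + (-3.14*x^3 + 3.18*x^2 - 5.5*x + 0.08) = -3.05*x^3 + 1.88*x^2 - 6.36*x + 1.72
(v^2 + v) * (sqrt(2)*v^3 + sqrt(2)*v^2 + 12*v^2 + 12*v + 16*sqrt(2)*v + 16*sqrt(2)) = sqrt(2)*v^5 + 2*sqrt(2)*v^4 + 12*v^4 + 24*v^3 + 17*sqrt(2)*v^3 + 12*v^2 + 32*sqrt(2)*v^2 + 16*sqrt(2)*v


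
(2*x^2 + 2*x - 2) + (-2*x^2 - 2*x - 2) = -4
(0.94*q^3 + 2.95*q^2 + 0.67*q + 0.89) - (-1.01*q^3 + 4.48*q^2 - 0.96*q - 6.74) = 1.95*q^3 - 1.53*q^2 + 1.63*q + 7.63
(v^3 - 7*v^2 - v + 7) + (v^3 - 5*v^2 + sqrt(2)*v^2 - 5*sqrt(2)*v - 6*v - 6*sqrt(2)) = 2*v^3 - 12*v^2 + sqrt(2)*v^2 - 5*sqrt(2)*v - 7*v - 6*sqrt(2) + 7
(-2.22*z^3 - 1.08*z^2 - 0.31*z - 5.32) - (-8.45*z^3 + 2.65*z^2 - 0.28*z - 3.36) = 6.23*z^3 - 3.73*z^2 - 0.03*z - 1.96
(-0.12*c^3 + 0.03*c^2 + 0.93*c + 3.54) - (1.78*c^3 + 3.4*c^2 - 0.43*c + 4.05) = -1.9*c^3 - 3.37*c^2 + 1.36*c - 0.51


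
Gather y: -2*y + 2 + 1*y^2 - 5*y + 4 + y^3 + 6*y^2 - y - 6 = y^3 + 7*y^2 - 8*y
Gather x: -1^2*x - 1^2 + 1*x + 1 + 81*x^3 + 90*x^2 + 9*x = 81*x^3 + 90*x^2 + 9*x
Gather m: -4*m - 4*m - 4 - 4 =-8*m - 8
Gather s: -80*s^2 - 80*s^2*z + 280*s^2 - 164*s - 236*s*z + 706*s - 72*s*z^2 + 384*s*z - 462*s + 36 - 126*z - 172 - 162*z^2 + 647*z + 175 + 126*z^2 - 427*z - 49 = s^2*(200 - 80*z) + s*(-72*z^2 + 148*z + 80) - 36*z^2 + 94*z - 10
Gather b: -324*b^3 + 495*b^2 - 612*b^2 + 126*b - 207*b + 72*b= -324*b^3 - 117*b^2 - 9*b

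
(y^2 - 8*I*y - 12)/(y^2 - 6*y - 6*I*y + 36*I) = (y - 2*I)/(y - 6)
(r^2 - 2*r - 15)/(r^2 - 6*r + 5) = (r + 3)/(r - 1)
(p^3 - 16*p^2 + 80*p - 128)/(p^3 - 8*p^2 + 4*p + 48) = (p^2 - 12*p + 32)/(p^2 - 4*p - 12)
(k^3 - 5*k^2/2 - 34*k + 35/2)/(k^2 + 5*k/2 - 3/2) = (k^2 - 2*k - 35)/(k + 3)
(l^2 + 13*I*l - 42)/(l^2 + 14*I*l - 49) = (l + 6*I)/(l + 7*I)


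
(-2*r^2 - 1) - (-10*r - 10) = -2*r^2 + 10*r + 9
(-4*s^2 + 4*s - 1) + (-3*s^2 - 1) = -7*s^2 + 4*s - 2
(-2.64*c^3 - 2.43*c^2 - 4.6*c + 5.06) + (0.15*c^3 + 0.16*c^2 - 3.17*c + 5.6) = -2.49*c^3 - 2.27*c^2 - 7.77*c + 10.66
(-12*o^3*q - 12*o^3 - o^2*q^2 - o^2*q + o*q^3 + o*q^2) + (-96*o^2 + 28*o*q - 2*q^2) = -12*o^3*q - 12*o^3 - o^2*q^2 - o^2*q - 96*o^2 + o*q^3 + o*q^2 + 28*o*q - 2*q^2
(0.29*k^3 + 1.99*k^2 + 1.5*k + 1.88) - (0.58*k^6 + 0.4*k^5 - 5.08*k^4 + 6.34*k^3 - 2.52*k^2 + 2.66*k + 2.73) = -0.58*k^6 - 0.4*k^5 + 5.08*k^4 - 6.05*k^3 + 4.51*k^2 - 1.16*k - 0.85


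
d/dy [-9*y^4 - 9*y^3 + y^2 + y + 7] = -36*y^3 - 27*y^2 + 2*y + 1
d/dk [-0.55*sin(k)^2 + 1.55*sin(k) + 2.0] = (1.55 - 1.1*sin(k))*cos(k)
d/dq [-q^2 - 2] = -2*q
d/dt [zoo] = 0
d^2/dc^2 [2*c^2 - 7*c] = 4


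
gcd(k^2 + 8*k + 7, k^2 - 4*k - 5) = k + 1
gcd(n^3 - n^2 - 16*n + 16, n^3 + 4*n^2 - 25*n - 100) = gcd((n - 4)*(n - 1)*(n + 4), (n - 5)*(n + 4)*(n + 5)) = n + 4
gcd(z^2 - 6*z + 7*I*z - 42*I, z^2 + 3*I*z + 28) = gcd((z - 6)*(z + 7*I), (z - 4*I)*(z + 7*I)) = z + 7*I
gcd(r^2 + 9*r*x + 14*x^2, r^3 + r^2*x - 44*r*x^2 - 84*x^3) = r + 2*x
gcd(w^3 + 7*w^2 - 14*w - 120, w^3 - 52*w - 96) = w + 6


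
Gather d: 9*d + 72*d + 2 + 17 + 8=81*d + 27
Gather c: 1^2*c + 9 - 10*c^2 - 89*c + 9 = -10*c^2 - 88*c + 18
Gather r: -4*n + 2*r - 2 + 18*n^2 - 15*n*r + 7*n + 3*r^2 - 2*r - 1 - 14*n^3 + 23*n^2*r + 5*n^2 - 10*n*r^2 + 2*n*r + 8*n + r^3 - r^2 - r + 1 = -14*n^3 + 23*n^2 + 11*n + r^3 + r^2*(2 - 10*n) + r*(23*n^2 - 13*n - 1) - 2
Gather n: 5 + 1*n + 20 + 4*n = 5*n + 25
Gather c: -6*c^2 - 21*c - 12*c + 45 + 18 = -6*c^2 - 33*c + 63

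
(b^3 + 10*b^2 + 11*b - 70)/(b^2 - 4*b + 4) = (b^2 + 12*b + 35)/(b - 2)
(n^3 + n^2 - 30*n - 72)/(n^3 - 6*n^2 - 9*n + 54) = (n + 4)/(n - 3)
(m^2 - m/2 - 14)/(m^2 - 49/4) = 2*(m - 4)/(2*m - 7)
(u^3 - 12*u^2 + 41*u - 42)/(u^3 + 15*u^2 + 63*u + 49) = (u^3 - 12*u^2 + 41*u - 42)/(u^3 + 15*u^2 + 63*u + 49)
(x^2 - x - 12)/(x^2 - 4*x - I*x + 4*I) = (x + 3)/(x - I)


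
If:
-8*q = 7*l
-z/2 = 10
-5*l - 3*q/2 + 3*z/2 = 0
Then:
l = -480/59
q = 420/59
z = -20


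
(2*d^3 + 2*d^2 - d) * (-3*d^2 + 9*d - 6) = -6*d^5 + 12*d^4 + 9*d^3 - 21*d^2 + 6*d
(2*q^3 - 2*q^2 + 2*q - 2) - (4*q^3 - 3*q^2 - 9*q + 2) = -2*q^3 + q^2 + 11*q - 4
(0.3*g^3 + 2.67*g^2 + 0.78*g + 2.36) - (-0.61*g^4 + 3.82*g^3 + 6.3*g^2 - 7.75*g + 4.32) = 0.61*g^4 - 3.52*g^3 - 3.63*g^2 + 8.53*g - 1.96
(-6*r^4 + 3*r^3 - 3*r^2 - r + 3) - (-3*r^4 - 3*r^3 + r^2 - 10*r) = -3*r^4 + 6*r^3 - 4*r^2 + 9*r + 3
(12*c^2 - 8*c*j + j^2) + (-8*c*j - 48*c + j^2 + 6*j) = 12*c^2 - 16*c*j - 48*c + 2*j^2 + 6*j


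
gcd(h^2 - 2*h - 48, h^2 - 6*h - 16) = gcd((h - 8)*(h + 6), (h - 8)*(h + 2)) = h - 8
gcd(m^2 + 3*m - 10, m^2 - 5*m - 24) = 1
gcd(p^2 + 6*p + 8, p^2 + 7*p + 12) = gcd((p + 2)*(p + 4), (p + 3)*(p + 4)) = p + 4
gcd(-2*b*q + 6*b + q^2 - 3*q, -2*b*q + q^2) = -2*b + q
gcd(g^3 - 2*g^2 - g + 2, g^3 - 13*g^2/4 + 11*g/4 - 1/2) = g^2 - 3*g + 2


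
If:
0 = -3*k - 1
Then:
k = -1/3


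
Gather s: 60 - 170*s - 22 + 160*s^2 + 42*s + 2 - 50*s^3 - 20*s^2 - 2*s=-50*s^3 + 140*s^2 - 130*s + 40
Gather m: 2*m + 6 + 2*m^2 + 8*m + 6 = 2*m^2 + 10*m + 12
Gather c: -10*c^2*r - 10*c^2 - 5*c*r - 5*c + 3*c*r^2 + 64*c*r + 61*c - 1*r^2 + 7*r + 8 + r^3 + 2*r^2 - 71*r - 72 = c^2*(-10*r - 10) + c*(3*r^2 + 59*r + 56) + r^3 + r^2 - 64*r - 64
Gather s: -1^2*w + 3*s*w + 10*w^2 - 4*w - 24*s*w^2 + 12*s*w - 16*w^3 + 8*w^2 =s*(-24*w^2 + 15*w) - 16*w^3 + 18*w^2 - 5*w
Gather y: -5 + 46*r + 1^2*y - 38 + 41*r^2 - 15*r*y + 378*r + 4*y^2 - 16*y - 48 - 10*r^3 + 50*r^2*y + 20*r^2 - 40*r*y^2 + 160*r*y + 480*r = -10*r^3 + 61*r^2 + 904*r + y^2*(4 - 40*r) + y*(50*r^2 + 145*r - 15) - 91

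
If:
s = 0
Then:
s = 0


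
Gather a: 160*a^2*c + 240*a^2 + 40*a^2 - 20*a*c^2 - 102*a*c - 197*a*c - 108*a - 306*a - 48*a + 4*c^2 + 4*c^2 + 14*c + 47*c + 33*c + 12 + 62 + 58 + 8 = a^2*(160*c + 280) + a*(-20*c^2 - 299*c - 462) + 8*c^2 + 94*c + 140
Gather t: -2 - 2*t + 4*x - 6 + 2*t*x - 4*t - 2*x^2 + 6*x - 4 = t*(2*x - 6) - 2*x^2 + 10*x - 12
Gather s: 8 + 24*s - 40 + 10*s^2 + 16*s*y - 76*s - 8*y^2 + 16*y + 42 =10*s^2 + s*(16*y - 52) - 8*y^2 + 16*y + 10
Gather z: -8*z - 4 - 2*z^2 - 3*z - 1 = -2*z^2 - 11*z - 5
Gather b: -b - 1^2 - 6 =-b - 7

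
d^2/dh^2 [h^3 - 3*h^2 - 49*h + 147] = 6*h - 6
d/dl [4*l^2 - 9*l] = 8*l - 9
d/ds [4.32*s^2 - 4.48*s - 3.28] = 8.64*s - 4.48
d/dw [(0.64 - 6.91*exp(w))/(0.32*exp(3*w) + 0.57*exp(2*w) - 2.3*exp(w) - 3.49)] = (4.4224*exp(3*w) + 3.3243*exp(2*w) - 0.7296*exp(w) + 25.5879)*exp(w)/(0.1024*exp(6*w) + 0.3648*exp(5*w) - 1.1471*exp(4*w) - 4.8556*exp(3*w) + 1.3114*exp(2*w) + 16.054*exp(w) + 12.1801)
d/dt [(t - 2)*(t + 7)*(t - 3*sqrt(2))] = 3*t^2 - 6*sqrt(2)*t + 10*t - 15*sqrt(2) - 14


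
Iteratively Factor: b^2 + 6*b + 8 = (b + 4)*(b + 2)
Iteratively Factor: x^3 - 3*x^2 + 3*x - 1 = (x - 1)*(x^2 - 2*x + 1) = (x - 1)^2*(x - 1)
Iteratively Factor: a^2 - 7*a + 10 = (a - 2)*(a - 5)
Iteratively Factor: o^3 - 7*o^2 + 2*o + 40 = (o + 2)*(o^2 - 9*o + 20) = (o - 5)*(o + 2)*(o - 4)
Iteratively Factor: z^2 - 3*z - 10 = (z + 2)*(z - 5)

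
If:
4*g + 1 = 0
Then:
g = -1/4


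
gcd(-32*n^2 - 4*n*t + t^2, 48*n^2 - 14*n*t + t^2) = -8*n + t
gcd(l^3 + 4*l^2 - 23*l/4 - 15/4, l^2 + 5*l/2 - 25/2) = l + 5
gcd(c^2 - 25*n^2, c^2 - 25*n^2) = c^2 - 25*n^2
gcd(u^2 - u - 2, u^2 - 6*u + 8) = u - 2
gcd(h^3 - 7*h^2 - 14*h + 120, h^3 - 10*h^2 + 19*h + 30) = h^2 - 11*h + 30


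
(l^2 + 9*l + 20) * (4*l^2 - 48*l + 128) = 4*l^4 - 12*l^3 - 224*l^2 + 192*l + 2560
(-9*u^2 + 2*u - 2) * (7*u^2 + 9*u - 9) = -63*u^4 - 67*u^3 + 85*u^2 - 36*u + 18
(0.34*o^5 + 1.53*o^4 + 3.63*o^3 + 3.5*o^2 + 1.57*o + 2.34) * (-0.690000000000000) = -0.2346*o^5 - 1.0557*o^4 - 2.5047*o^3 - 2.415*o^2 - 1.0833*o - 1.6146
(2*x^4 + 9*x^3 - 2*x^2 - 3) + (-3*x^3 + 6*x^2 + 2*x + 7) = 2*x^4 + 6*x^3 + 4*x^2 + 2*x + 4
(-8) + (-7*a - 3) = -7*a - 11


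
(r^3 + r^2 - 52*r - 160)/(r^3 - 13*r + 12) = (r^2 - 3*r - 40)/(r^2 - 4*r + 3)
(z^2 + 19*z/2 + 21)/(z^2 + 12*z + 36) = (z + 7/2)/(z + 6)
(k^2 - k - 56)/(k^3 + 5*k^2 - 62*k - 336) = 1/(k + 6)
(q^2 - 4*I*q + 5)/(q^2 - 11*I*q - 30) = (q + I)/(q - 6*I)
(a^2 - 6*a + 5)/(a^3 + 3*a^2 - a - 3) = (a - 5)/(a^2 + 4*a + 3)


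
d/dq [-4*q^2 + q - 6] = 1 - 8*q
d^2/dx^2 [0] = 0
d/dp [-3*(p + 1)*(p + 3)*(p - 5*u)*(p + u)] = -12*p^3 + 36*p^2*u - 36*p^2 + 30*p*u^2 + 96*p*u - 18*p + 60*u^2 + 36*u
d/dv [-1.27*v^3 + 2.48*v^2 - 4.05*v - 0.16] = -3.81*v^2 + 4.96*v - 4.05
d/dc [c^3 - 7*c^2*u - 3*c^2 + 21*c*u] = 3*c^2 - 14*c*u - 6*c + 21*u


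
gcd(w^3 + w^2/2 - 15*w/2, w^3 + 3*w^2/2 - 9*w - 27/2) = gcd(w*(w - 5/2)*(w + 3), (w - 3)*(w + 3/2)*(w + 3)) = w + 3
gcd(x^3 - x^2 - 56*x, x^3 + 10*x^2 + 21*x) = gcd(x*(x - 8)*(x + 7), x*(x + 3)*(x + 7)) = x^2 + 7*x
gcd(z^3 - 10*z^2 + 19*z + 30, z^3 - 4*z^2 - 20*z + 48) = z - 6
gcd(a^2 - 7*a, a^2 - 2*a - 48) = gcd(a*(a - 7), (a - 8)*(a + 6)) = 1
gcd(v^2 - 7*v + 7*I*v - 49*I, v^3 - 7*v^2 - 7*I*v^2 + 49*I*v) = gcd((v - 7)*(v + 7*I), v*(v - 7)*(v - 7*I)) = v - 7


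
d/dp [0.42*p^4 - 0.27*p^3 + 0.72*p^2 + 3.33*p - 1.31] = 1.68*p^3 - 0.81*p^2 + 1.44*p + 3.33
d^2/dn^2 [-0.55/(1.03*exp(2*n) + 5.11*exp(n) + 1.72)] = (-0.55*(2.06*exp(n) + 5.11)*(4.12*exp(n) + 10.22)*exp(n) + (2.266*exp(n) + 2.8105)*(1.03*exp(2*n) + 5.11*exp(n) + 1.72))*exp(n)/(1.03*exp(2*n) + 5.11*exp(n) + 1.72)^3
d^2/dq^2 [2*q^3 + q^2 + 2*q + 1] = 12*q + 2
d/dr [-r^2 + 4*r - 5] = 4 - 2*r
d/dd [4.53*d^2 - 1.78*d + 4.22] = 9.06*d - 1.78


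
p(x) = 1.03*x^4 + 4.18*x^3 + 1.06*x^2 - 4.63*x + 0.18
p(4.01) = 534.52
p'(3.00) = 225.83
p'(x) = 4.12*x^3 + 12.54*x^2 + 2.12*x - 4.63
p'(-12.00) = -5343.67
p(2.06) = 50.23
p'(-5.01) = -218.59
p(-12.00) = 14343.42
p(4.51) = 810.44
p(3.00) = 192.12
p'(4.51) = 637.94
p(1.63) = 20.82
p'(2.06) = 88.97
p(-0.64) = 2.65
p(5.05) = 1212.05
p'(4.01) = 471.18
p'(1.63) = 49.99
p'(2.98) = 222.08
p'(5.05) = 856.48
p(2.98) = 187.64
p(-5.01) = 173.26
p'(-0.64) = -1.93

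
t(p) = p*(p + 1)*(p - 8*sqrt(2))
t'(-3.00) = 77.57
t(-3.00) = -85.88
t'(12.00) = 173.16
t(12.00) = 107.06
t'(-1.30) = 20.57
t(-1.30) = -4.92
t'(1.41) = -34.43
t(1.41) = -33.65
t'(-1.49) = 26.08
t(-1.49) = -9.35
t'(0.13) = -13.94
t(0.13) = -1.64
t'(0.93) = -27.90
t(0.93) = -18.64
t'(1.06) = -29.81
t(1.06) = -22.39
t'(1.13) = -30.79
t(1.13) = -24.51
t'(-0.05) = -10.27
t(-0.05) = 0.54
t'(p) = p*(p + 1) + p*(p - 8*sqrt(2)) + (p + 1)*(p - 8*sqrt(2)) = 3*p^2 - 16*sqrt(2)*p + 2*p - 8*sqrt(2)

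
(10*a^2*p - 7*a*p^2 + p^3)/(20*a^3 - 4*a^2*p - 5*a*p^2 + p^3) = p/(2*a + p)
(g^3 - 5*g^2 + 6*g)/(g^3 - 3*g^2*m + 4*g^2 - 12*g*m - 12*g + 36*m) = g*(g - 3)/(g^2 - 3*g*m + 6*g - 18*m)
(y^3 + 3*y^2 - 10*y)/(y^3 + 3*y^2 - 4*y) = (y^2 + 3*y - 10)/(y^2 + 3*y - 4)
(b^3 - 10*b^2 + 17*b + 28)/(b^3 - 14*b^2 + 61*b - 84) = (b + 1)/(b - 3)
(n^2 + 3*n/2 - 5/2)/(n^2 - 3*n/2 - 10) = (n - 1)/(n - 4)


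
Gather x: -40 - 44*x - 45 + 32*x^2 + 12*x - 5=32*x^2 - 32*x - 90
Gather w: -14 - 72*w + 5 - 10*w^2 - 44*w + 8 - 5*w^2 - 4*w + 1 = -15*w^2 - 120*w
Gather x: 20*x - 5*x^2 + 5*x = -5*x^2 + 25*x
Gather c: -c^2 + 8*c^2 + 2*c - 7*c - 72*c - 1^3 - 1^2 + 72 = 7*c^2 - 77*c + 70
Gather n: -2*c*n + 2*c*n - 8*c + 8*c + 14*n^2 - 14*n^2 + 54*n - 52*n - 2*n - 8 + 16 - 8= 0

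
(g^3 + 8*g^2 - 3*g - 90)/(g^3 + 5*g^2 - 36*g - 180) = (g - 3)/(g - 6)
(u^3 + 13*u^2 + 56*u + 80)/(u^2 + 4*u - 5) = (u^2 + 8*u + 16)/(u - 1)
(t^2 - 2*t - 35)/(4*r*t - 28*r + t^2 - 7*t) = (t + 5)/(4*r + t)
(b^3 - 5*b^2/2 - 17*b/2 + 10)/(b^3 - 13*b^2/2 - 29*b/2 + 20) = (b - 4)/(b - 8)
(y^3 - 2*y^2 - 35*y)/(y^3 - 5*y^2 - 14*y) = (y + 5)/(y + 2)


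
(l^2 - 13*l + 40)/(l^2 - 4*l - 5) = (l - 8)/(l + 1)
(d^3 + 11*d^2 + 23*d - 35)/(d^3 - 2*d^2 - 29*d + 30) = (d + 7)/(d - 6)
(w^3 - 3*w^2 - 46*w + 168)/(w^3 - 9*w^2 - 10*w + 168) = (w^2 + 3*w - 28)/(w^2 - 3*w - 28)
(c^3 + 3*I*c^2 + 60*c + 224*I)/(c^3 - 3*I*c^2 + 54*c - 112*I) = (c + 4*I)/(c - 2*I)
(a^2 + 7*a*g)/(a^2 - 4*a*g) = (a + 7*g)/(a - 4*g)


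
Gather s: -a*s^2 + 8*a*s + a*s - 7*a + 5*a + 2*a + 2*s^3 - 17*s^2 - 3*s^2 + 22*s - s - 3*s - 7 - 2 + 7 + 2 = 2*s^3 + s^2*(-a - 20) + s*(9*a + 18)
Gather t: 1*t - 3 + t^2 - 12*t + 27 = t^2 - 11*t + 24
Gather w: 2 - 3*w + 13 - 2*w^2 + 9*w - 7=-2*w^2 + 6*w + 8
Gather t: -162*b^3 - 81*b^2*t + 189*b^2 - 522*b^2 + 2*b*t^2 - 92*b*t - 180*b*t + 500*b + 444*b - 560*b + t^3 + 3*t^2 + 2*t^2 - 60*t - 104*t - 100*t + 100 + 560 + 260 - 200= -162*b^3 - 333*b^2 + 384*b + t^3 + t^2*(2*b + 5) + t*(-81*b^2 - 272*b - 264) + 720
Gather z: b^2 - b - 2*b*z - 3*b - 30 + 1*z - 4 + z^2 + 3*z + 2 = b^2 - 4*b + z^2 + z*(4 - 2*b) - 32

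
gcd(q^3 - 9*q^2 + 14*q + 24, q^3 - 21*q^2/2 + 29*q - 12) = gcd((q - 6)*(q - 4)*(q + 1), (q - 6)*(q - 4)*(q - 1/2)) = q^2 - 10*q + 24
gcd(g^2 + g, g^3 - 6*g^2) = g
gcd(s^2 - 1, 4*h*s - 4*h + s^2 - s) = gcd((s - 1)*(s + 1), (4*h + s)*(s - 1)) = s - 1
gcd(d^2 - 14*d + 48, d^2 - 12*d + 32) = d - 8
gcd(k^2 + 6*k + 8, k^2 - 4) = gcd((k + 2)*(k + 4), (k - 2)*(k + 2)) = k + 2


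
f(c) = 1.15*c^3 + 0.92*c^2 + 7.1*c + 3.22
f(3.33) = 79.53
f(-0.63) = -1.18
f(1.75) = 24.63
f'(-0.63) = 7.31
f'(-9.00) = 269.99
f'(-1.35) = 10.90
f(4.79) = 184.73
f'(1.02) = 12.57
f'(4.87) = 97.88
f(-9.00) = -824.51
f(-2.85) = -36.16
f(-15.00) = -3777.53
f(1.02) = 12.64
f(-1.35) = -7.52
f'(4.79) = 95.07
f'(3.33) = 51.48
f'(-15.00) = 755.75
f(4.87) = 192.44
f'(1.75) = 20.89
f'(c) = 3.45*c^2 + 1.84*c + 7.1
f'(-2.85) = 29.88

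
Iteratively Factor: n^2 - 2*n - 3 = (n - 3)*(n + 1)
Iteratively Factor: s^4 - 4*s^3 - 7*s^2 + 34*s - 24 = (s - 2)*(s^3 - 2*s^2 - 11*s + 12) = (s - 4)*(s - 2)*(s^2 + 2*s - 3) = (s - 4)*(s - 2)*(s - 1)*(s + 3)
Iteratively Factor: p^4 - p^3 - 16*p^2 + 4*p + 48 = (p + 2)*(p^3 - 3*p^2 - 10*p + 24) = (p + 2)*(p + 3)*(p^2 - 6*p + 8) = (p - 2)*(p + 2)*(p + 3)*(p - 4)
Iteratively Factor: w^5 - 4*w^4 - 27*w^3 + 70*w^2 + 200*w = (w - 5)*(w^4 + w^3 - 22*w^2 - 40*w) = (w - 5)^2*(w^3 + 6*w^2 + 8*w) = (w - 5)^2*(w + 2)*(w^2 + 4*w) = (w - 5)^2*(w + 2)*(w + 4)*(w)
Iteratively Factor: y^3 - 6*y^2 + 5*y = (y - 1)*(y^2 - 5*y) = y*(y - 1)*(y - 5)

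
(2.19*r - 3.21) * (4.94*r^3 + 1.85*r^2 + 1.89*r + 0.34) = 10.8186*r^4 - 11.8059*r^3 - 1.7994*r^2 - 5.3223*r - 1.0914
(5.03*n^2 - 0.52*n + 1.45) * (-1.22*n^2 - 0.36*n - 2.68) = -6.1366*n^4 - 1.1764*n^3 - 15.0622*n^2 + 0.8716*n - 3.886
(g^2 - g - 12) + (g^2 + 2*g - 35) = 2*g^2 + g - 47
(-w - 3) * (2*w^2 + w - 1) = -2*w^3 - 7*w^2 - 2*w + 3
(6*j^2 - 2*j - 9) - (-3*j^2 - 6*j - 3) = 9*j^2 + 4*j - 6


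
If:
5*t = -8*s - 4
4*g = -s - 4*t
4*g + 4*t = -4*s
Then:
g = 4/5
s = 0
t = -4/5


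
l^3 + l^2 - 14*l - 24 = (l - 4)*(l + 2)*(l + 3)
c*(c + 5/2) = c^2 + 5*c/2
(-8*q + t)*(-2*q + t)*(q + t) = 16*q^3 + 6*q^2*t - 9*q*t^2 + t^3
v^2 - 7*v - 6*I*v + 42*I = (v - 7)*(v - 6*I)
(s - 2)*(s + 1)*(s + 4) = s^3 + 3*s^2 - 6*s - 8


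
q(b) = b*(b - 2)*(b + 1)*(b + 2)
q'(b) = b*(b - 2)*(b + 1) + b*(b - 2)*(b + 2) + b*(b + 1)*(b + 2) + (b - 2)*(b + 1)*(b + 2) = 4*b^3 + 3*b^2 - 8*b - 4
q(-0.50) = 0.94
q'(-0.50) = 0.25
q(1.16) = -6.65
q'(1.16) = -3.00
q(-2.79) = 18.90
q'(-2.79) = -45.20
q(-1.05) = -0.15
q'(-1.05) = 3.08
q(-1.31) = -0.93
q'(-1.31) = 2.64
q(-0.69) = 0.75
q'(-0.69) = 1.63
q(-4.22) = 187.63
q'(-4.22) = -217.42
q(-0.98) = 0.06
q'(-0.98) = 2.96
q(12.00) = 21840.00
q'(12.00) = 7244.00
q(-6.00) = 960.00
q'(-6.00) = -712.00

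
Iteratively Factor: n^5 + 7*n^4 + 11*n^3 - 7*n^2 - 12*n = (n - 1)*(n^4 + 8*n^3 + 19*n^2 + 12*n) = (n - 1)*(n + 4)*(n^3 + 4*n^2 + 3*n) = (n - 1)*(n + 3)*(n + 4)*(n^2 + n) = (n - 1)*(n + 1)*(n + 3)*(n + 4)*(n)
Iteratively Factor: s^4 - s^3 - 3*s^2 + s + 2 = (s + 1)*(s^3 - 2*s^2 - s + 2) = (s - 2)*(s + 1)*(s^2 - 1) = (s - 2)*(s - 1)*(s + 1)*(s + 1)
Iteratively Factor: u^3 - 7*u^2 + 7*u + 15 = (u - 3)*(u^2 - 4*u - 5) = (u - 5)*(u - 3)*(u + 1)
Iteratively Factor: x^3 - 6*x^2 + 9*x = (x)*(x^2 - 6*x + 9) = x*(x - 3)*(x - 3)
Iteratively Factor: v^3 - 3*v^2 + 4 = (v - 2)*(v^2 - v - 2) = (v - 2)^2*(v + 1)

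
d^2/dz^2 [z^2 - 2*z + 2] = 2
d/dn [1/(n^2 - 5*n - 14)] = (5 - 2*n)/(-n^2 + 5*n + 14)^2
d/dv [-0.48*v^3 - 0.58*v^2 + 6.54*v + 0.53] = -1.44*v^2 - 1.16*v + 6.54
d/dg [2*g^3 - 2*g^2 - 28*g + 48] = 6*g^2 - 4*g - 28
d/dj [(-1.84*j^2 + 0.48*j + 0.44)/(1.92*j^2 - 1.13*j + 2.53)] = (1.1576*j^2 - 11.0*j + 1.7116)/(3.6864*j^4 - 4.3392*j^3 + 10.9921*j^2 - 5.7178*j + 6.4009)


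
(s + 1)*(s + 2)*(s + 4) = s^3 + 7*s^2 + 14*s + 8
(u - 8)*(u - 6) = u^2 - 14*u + 48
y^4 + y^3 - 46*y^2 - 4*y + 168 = (y - 6)*(y - 2)*(y + 2)*(y + 7)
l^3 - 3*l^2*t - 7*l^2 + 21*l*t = l*(l - 7)*(l - 3*t)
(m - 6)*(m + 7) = m^2 + m - 42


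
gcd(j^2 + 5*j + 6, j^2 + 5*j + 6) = j^2 + 5*j + 6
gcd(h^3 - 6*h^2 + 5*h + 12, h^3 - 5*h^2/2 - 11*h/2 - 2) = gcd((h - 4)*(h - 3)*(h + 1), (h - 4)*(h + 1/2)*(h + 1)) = h^2 - 3*h - 4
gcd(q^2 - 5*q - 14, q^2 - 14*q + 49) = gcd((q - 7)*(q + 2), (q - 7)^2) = q - 7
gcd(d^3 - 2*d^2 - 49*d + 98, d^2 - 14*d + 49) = d - 7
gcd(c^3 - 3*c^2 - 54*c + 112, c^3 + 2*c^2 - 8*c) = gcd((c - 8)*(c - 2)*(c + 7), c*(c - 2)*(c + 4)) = c - 2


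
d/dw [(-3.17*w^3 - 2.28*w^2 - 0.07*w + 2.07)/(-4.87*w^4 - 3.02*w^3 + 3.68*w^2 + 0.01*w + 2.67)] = (-15.4379*w^6 - 22.2072*w^5 - 19.5739*w^4 + 39.8374*w^3 - 6.4027*w^2 - 27.4104*w - 0.2076)/(23.7169*w^8 + 29.4148*w^7 - 26.7228*w^6 - 22.3246*w^5 - 12.5238*w^4 - 16.0532*w^3 + 19.6513*w^2 + 0.0534*w + 7.1289)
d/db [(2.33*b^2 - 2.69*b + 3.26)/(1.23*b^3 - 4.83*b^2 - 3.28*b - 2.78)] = (-2.8659*b^4 + 6.6174*b^3 - 32.6645*b^2 + 18.5368*b + 18.171)/(1.5129*b^6 - 11.8818*b^5 + 15.2601*b^4 + 24.846*b^3 + 37.6132*b^2 + 18.2368*b + 7.7284)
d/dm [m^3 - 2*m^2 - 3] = m*(3*m - 4)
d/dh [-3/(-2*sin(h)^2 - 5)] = -6*sin(2*h)/(cos(2*h) - 6)^2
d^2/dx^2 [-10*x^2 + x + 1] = -20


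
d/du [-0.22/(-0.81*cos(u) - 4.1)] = 0.1782*sin(u)/(0.81*cos(u) + 4.1)^2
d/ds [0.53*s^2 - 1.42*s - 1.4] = 1.06*s - 1.42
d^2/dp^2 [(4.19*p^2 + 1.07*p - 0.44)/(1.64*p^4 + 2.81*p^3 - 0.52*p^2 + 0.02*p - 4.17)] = (67.6165439999999*p^8 + 150.38964*p^7 + 128.54311*p^6 - 17.262078*p^5 + 641.768148*p^4 + 844.485262*p^3 + 58.970604*p^2 - 44.8284*p + 147.805298)/(4.410944*p^12 + 22.673328*p^11 + 34.653036*p^10 + 7.971209*p^9 - 44.081436*p^8 - 112.651266*p^7 - 77.757139*p^6 + 35.758164*p^5 + 80.763936*p^4 + 146.848643*p^3 - 27.131688*p^2 + 1.043334*p - 72.511713)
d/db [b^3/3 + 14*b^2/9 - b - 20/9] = b^2 + 28*b/9 - 1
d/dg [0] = 0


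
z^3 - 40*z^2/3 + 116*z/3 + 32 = (z - 8)*(z - 6)*(z + 2/3)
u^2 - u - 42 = (u - 7)*(u + 6)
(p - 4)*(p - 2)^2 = p^3 - 8*p^2 + 20*p - 16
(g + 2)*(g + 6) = g^2 + 8*g + 12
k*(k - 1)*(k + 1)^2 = k^4 + k^3 - k^2 - k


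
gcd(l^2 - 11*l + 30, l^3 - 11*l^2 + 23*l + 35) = l - 5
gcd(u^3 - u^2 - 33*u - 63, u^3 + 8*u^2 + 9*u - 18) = u + 3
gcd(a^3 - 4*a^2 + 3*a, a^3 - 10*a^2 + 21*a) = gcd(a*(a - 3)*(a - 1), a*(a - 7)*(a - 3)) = a^2 - 3*a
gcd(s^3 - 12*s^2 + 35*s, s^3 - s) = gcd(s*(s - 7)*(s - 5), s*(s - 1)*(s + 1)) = s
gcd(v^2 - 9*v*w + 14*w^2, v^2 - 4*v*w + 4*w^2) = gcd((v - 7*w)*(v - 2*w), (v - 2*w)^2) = v - 2*w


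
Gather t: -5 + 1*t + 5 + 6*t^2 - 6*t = 6*t^2 - 5*t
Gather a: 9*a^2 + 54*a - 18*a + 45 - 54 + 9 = 9*a^2 + 36*a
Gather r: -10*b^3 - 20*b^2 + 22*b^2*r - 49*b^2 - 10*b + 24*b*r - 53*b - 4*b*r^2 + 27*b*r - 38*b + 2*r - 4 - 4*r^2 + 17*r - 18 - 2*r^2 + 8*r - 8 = -10*b^3 - 69*b^2 - 101*b + r^2*(-4*b - 6) + r*(22*b^2 + 51*b + 27) - 30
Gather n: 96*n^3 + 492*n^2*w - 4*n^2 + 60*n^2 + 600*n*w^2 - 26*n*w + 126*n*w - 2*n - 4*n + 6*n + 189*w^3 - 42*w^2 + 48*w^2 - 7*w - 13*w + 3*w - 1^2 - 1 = 96*n^3 + n^2*(492*w + 56) + n*(600*w^2 + 100*w) + 189*w^3 + 6*w^2 - 17*w - 2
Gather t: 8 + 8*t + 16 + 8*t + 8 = 16*t + 32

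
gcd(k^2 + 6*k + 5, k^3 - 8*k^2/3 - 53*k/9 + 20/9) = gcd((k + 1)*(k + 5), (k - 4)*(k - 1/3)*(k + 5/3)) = 1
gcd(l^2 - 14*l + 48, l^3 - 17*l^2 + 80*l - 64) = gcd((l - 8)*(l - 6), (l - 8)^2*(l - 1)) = l - 8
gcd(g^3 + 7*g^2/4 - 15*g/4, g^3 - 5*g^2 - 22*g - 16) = 1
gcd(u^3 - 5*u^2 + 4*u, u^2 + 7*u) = u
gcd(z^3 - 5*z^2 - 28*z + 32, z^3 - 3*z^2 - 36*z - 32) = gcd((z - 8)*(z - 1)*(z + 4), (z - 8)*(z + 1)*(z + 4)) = z^2 - 4*z - 32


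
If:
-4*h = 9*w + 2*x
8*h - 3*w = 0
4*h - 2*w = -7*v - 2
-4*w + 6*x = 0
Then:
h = 0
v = -2/7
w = 0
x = 0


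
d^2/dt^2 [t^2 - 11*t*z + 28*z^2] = 2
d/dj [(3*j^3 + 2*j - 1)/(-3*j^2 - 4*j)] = (-9*j^4 - 24*j^3 + 6*j^2 - 6*j - 4)/(j^2*(9*j^2 + 24*j + 16))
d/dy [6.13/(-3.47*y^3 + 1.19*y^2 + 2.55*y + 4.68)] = (63.8133*y^2 - 14.5894*y - 15.6315)/(-3.47*y^3 + 1.19*y^2 + 2.55*y + 4.68)^2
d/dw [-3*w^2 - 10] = -6*w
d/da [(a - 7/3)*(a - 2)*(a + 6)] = 3*a^2 + 10*a/3 - 64/3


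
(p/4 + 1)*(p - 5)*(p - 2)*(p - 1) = p^4/4 - p^3 - 15*p^2/4 + 29*p/2 - 10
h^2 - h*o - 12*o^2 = (h - 4*o)*(h + 3*o)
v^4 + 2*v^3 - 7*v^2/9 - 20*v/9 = v*(v - 1)*(v + 4/3)*(v + 5/3)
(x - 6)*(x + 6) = x^2 - 36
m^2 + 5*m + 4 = (m + 1)*(m + 4)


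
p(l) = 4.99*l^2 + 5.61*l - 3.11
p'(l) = 9.98*l + 5.61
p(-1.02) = -3.64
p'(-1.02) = -4.57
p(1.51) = 16.74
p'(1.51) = 20.68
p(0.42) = 0.13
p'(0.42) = 9.80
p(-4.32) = 65.78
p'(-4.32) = -37.50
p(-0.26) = -4.23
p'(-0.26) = 3.02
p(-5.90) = 137.49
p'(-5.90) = -53.27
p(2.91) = 55.47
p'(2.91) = 34.65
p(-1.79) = 2.84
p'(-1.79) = -12.25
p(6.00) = 210.19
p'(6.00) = 65.49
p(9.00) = 451.57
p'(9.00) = 95.43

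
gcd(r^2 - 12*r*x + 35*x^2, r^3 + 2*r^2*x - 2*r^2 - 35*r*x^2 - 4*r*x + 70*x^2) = -r + 5*x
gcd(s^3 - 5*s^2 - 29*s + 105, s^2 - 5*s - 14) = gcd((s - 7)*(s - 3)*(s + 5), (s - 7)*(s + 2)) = s - 7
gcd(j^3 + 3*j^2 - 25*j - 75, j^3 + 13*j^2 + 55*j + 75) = j^2 + 8*j + 15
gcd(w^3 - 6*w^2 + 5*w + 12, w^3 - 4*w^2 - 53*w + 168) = w - 3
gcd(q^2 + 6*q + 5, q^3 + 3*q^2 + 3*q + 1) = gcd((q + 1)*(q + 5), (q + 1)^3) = q + 1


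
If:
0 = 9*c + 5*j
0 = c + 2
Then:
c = -2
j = 18/5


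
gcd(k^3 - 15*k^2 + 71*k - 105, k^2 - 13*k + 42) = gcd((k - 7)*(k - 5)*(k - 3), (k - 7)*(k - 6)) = k - 7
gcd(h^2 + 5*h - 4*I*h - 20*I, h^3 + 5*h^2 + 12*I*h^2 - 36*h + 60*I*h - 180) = h + 5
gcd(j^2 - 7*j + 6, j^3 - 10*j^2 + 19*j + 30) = j - 6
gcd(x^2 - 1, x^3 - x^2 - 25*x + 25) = x - 1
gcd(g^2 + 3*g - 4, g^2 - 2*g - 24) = g + 4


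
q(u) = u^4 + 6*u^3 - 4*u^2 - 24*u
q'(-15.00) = -9354.00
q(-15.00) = 29835.00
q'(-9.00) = -1410.00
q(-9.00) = 2079.00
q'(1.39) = 10.40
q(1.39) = -21.24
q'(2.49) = 129.43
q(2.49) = 46.51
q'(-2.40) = 43.58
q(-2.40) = -15.21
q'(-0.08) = -23.25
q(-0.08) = 1.89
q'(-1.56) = 17.10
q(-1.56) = 10.85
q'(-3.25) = 54.81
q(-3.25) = -58.65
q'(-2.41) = 43.84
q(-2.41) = -15.64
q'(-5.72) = -137.91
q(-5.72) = -46.00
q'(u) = 4*u^3 + 18*u^2 - 8*u - 24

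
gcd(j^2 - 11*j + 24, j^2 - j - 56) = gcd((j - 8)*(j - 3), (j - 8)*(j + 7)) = j - 8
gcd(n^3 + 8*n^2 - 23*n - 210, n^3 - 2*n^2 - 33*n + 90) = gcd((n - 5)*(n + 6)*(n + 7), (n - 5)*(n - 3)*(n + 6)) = n^2 + n - 30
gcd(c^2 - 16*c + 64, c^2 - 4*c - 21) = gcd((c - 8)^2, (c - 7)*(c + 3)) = 1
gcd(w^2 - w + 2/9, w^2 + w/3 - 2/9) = w - 1/3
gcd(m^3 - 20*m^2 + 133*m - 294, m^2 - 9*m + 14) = m - 7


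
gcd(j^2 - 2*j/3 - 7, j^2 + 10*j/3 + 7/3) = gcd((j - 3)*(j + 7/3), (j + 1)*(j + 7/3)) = j + 7/3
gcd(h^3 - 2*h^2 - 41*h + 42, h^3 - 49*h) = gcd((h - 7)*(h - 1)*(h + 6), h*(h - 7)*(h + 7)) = h - 7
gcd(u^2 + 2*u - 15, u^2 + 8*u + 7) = 1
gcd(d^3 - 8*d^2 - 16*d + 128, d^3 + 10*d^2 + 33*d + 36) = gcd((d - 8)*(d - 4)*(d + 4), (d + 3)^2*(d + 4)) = d + 4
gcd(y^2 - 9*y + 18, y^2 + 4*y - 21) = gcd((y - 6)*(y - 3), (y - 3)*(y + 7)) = y - 3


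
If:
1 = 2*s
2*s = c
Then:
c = 1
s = 1/2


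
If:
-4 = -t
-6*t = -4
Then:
No Solution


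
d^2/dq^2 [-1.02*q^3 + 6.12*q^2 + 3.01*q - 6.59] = 12.24 - 6.12*q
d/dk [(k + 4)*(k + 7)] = 2*k + 11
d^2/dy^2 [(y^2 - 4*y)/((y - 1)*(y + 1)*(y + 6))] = 2*(y^6 - 12*y^5 - 69*y^4 - 100*y^3 - 36*y^2 - 432*y + 60)/(y^9 + 18*y^8 + 105*y^7 + 162*y^6 - 321*y^5 - 594*y^4 + 323*y^3 + 630*y^2 - 108*y - 216)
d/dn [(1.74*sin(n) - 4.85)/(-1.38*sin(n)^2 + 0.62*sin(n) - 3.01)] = (2.4012*sin(n)^2 - 13.386*sin(n) - 2.2304)*cos(n)/(1.9044*sin(n)^4 - 1.7112*sin(n)^3 + 8.692*sin(n)^2 - 3.7324*sin(n) + 9.0601)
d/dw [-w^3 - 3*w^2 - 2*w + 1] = -3*w^2 - 6*w - 2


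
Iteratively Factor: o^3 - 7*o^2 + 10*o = (o)*(o^2 - 7*o + 10) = o*(o - 2)*(o - 5)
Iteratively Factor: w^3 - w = (w + 1)*(w^2 - w) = (w - 1)*(w + 1)*(w)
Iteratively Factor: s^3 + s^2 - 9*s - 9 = (s - 3)*(s^2 + 4*s + 3) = (s - 3)*(s + 1)*(s + 3)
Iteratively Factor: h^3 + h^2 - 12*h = (h + 4)*(h^2 - 3*h) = (h - 3)*(h + 4)*(h)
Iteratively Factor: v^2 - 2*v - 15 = (v - 5)*(v + 3)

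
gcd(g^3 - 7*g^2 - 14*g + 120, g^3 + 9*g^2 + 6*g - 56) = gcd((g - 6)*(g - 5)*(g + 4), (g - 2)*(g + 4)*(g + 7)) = g + 4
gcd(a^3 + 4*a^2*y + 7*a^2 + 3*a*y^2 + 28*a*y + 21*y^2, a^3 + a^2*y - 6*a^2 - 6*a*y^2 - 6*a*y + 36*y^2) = a + 3*y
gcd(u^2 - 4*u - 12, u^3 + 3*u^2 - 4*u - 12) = u + 2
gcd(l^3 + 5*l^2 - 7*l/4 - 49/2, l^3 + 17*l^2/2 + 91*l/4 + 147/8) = l^2 + 7*l + 49/4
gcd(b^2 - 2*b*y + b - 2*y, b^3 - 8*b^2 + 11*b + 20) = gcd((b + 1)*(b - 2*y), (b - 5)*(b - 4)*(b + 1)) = b + 1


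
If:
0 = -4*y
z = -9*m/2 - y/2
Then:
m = -2*z/9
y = 0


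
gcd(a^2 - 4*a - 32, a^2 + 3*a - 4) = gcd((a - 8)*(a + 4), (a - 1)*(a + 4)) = a + 4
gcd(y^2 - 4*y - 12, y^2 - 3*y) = 1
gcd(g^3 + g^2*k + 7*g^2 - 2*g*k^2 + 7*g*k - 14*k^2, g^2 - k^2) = g - k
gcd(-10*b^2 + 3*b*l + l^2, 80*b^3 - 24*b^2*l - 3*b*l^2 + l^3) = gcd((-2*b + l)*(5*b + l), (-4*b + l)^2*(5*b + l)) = 5*b + l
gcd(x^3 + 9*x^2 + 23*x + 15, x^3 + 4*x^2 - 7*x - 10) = x^2 + 6*x + 5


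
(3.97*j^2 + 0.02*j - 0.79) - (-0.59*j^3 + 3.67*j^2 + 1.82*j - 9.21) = 0.59*j^3 + 0.3*j^2 - 1.8*j + 8.42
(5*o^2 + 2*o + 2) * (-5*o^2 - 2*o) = -25*o^4 - 20*o^3 - 14*o^2 - 4*o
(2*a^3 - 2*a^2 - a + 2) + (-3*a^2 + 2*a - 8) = 2*a^3 - 5*a^2 + a - 6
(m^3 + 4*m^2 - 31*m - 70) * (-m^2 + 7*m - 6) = -m^5 + 3*m^4 + 53*m^3 - 171*m^2 - 304*m + 420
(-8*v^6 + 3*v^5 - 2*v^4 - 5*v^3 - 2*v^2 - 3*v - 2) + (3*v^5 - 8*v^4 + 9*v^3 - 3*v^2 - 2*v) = -8*v^6 + 6*v^5 - 10*v^4 + 4*v^3 - 5*v^2 - 5*v - 2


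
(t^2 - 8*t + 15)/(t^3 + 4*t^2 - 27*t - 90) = (t - 3)/(t^2 + 9*t + 18)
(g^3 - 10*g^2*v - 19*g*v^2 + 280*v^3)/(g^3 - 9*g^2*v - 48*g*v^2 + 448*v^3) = (-g^2 + 2*g*v + 35*v^2)/(-g^2 + g*v + 56*v^2)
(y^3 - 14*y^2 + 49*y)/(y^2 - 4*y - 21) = y*(y - 7)/(y + 3)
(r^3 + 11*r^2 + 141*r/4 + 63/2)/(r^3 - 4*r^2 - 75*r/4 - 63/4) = (2*r^2 + 19*r + 42)/(2*r^2 - 11*r - 21)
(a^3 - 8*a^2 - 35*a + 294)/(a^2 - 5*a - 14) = (a^2 - a - 42)/(a + 2)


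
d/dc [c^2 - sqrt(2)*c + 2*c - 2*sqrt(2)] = 2*c - sqrt(2) + 2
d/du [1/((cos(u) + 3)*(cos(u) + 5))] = 2*(cos(u) + 4)*sin(u)/((cos(u) + 3)^2*(cos(u) + 5)^2)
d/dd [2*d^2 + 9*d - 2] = 4*d + 9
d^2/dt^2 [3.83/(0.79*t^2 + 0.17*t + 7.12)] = (-4.780606*t^2 - 1.028738*t + 3.83*(1.58*t + 0.17)*(3.16*t + 0.34) - 43.085968)/(0.79*t^2 + 0.17*t + 7.12)^3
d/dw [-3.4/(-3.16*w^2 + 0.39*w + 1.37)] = (1.326 - 21.488*w)/(-3.16*w^2 + 0.39*w + 1.37)^2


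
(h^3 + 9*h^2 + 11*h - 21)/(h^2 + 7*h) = h + 2 - 3/h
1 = 1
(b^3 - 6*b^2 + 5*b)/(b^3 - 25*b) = (b - 1)/(b + 5)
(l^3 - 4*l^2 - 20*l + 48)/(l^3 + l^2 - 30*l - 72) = (l - 2)/(l + 3)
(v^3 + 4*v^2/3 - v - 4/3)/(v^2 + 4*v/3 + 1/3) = (3*v^2 + v - 4)/(3*v + 1)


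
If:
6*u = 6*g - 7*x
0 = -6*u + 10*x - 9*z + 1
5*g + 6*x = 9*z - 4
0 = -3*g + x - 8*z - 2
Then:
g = -667/1166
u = -1559/6996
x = -349/1166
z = -85/1166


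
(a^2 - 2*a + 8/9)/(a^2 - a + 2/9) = (3*a - 4)/(3*a - 1)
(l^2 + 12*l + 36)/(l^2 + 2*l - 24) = (l + 6)/(l - 4)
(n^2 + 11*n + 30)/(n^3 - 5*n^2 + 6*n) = (n^2 + 11*n + 30)/(n*(n^2 - 5*n + 6))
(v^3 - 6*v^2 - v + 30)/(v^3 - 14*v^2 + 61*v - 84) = (v^2 - 3*v - 10)/(v^2 - 11*v + 28)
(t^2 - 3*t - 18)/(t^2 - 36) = (t + 3)/(t + 6)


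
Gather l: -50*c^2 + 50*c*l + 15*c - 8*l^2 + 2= -50*c^2 + 50*c*l + 15*c - 8*l^2 + 2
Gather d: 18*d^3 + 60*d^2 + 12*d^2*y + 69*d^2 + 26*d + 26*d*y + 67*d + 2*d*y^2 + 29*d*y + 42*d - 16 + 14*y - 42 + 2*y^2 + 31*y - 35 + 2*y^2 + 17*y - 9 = 18*d^3 + d^2*(12*y + 129) + d*(2*y^2 + 55*y + 135) + 4*y^2 + 62*y - 102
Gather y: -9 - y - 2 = -y - 11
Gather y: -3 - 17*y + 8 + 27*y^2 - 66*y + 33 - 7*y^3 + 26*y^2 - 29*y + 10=-7*y^3 + 53*y^2 - 112*y + 48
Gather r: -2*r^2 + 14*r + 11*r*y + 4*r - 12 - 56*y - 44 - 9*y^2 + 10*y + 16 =-2*r^2 + r*(11*y + 18) - 9*y^2 - 46*y - 40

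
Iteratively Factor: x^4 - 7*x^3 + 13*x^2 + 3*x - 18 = (x - 3)*(x^3 - 4*x^2 + x + 6) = (x - 3)*(x + 1)*(x^2 - 5*x + 6) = (x - 3)^2*(x + 1)*(x - 2)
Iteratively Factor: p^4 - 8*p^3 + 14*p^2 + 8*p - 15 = (p - 5)*(p^3 - 3*p^2 - p + 3) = (p - 5)*(p - 1)*(p^2 - 2*p - 3) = (p - 5)*(p - 1)*(p + 1)*(p - 3)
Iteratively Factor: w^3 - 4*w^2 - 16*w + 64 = (w + 4)*(w^2 - 8*w + 16) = (w - 4)*(w + 4)*(w - 4)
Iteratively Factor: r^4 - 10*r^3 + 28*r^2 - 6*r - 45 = (r - 5)*(r^3 - 5*r^2 + 3*r + 9) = (r - 5)*(r + 1)*(r^2 - 6*r + 9) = (r - 5)*(r - 3)*(r + 1)*(r - 3)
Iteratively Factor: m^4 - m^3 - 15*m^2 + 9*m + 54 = (m + 3)*(m^3 - 4*m^2 - 3*m + 18) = (m - 3)*(m + 3)*(m^2 - m - 6) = (m - 3)*(m + 2)*(m + 3)*(m - 3)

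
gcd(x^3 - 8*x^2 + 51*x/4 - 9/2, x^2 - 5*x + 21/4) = x - 3/2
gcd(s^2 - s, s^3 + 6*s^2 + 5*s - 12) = s - 1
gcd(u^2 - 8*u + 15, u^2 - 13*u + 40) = u - 5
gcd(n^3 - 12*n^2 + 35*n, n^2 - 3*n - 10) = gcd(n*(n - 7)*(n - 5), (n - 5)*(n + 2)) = n - 5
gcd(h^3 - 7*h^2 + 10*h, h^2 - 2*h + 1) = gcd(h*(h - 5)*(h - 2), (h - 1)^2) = 1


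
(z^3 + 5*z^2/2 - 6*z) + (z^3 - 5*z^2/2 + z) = 2*z^3 - 5*z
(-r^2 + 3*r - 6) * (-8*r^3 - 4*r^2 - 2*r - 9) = 8*r^5 - 20*r^4 + 38*r^3 + 27*r^2 - 15*r + 54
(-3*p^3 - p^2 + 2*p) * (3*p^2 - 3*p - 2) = -9*p^5 + 6*p^4 + 15*p^3 - 4*p^2 - 4*p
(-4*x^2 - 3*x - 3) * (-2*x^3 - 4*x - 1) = 8*x^5 + 6*x^4 + 22*x^3 + 16*x^2 + 15*x + 3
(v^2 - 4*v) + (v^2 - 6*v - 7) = 2*v^2 - 10*v - 7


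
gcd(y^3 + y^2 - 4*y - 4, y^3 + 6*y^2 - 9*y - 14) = y^2 - y - 2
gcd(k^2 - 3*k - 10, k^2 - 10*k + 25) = k - 5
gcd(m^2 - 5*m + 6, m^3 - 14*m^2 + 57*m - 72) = m - 3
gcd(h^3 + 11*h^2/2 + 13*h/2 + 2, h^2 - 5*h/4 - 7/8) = h + 1/2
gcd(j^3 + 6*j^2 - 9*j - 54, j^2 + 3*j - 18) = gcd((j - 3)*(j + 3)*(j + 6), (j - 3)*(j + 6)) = j^2 + 3*j - 18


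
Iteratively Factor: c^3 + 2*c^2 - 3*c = (c + 3)*(c^2 - c) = (c - 1)*(c + 3)*(c)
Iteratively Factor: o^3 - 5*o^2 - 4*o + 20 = (o - 5)*(o^2 - 4) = (o - 5)*(o + 2)*(o - 2)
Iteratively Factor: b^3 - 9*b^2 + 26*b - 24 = (b - 2)*(b^2 - 7*b + 12) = (b - 4)*(b - 2)*(b - 3)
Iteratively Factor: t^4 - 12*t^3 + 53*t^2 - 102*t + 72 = (t - 4)*(t^3 - 8*t^2 + 21*t - 18) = (t - 4)*(t - 2)*(t^2 - 6*t + 9) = (t - 4)*(t - 3)*(t - 2)*(t - 3)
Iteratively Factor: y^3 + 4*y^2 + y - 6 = (y + 3)*(y^2 + y - 2) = (y + 2)*(y + 3)*(y - 1)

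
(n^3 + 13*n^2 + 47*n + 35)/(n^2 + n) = n + 12 + 35/n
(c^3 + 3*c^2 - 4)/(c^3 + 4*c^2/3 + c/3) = 3*(c^3 + 3*c^2 - 4)/(c*(3*c^2 + 4*c + 1))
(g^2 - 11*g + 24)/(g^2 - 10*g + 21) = (g - 8)/(g - 7)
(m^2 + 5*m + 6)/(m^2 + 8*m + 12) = (m + 3)/(m + 6)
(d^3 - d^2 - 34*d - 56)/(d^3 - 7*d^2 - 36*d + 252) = (d^2 + 6*d + 8)/(d^2 - 36)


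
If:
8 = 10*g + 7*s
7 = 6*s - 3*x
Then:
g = -7*x/20 - 1/60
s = x/2 + 7/6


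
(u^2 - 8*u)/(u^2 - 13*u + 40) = u/(u - 5)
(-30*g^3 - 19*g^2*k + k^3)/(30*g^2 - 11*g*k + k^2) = (-6*g^2 - 5*g*k - k^2)/(6*g - k)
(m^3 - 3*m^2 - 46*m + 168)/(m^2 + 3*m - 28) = m - 6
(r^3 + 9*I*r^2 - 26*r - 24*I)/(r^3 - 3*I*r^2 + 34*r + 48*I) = (r + 4*I)/(r - 8*I)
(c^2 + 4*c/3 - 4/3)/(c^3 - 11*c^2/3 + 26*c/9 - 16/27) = 9*(c + 2)/(9*c^2 - 27*c + 8)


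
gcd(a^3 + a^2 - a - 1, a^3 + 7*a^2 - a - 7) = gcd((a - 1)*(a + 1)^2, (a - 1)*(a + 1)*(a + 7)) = a^2 - 1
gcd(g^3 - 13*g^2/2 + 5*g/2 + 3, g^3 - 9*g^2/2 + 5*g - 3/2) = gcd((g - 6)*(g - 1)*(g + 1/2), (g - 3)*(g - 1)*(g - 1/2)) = g - 1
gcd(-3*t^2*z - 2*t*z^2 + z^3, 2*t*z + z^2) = z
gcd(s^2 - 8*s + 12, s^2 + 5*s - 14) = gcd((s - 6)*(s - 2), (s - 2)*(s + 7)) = s - 2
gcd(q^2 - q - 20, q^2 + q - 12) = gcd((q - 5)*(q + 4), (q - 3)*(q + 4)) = q + 4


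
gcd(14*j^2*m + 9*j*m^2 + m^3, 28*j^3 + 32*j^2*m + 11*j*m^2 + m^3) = 14*j^2 + 9*j*m + m^2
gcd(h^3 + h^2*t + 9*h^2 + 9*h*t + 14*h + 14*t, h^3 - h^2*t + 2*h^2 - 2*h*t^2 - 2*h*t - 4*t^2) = h^2 + h*t + 2*h + 2*t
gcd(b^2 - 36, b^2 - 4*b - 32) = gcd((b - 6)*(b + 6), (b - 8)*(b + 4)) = 1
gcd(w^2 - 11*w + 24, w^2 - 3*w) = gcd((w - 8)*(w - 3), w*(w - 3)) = w - 3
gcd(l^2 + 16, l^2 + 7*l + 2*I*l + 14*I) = 1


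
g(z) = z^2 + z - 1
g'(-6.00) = -11.00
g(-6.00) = 29.00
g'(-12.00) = -23.00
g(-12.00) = 131.00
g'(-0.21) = 0.58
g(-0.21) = -1.17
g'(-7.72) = -14.44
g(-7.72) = 50.88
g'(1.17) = 3.34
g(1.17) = 1.54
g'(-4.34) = -7.68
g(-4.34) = 13.50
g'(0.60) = 2.20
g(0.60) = -0.04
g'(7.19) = 15.38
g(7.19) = 57.89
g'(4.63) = 10.26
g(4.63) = 25.07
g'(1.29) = 3.58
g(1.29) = 1.95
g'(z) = 2*z + 1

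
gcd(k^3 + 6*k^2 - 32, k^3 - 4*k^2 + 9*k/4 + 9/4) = 1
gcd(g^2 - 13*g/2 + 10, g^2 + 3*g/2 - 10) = g - 5/2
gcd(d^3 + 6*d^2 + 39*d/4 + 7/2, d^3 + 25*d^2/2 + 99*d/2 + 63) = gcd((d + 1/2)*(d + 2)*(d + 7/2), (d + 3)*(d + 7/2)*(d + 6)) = d + 7/2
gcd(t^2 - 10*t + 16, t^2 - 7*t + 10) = t - 2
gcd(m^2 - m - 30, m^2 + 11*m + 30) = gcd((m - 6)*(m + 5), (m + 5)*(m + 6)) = m + 5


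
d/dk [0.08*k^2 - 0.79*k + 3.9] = 0.16*k - 0.79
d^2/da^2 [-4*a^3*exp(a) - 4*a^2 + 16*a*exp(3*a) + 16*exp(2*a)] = -4*a^3*exp(a) - 24*a^2*exp(a) + 144*a*exp(3*a) - 24*a*exp(a) + 96*exp(3*a) + 64*exp(2*a) - 8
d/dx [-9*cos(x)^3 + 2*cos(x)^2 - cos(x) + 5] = (27*cos(x)^2 - 4*cos(x) + 1)*sin(x)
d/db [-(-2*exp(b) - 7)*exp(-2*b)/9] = 2*(-exp(b) - 7)*exp(-2*b)/9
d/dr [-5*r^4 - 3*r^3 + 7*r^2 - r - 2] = -20*r^3 - 9*r^2 + 14*r - 1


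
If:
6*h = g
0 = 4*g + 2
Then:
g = -1/2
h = -1/12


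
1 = 1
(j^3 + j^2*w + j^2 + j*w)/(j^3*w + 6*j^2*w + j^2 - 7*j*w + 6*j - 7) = j*(j^2 + j*w + j + w)/(j^3*w + 6*j^2*w + j^2 - 7*j*w + 6*j - 7)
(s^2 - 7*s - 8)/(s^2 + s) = (s - 8)/s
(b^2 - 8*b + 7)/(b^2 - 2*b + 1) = (b - 7)/(b - 1)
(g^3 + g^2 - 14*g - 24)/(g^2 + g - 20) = (g^2 + 5*g + 6)/(g + 5)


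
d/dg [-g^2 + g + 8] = 1 - 2*g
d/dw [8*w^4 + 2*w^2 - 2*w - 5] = 32*w^3 + 4*w - 2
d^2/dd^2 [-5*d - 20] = 0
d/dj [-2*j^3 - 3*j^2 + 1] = 6*j*(-j - 1)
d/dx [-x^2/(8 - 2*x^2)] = -4*x/(x^4 - 8*x^2 + 16)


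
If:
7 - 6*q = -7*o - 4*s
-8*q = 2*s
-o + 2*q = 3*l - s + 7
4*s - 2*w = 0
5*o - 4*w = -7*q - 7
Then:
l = -742/383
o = -427/383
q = -14/383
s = 56/383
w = 112/383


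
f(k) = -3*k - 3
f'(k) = -3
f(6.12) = -21.36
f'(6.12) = -3.00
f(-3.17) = 6.51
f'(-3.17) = -3.00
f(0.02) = -3.06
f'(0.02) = -3.00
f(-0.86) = -0.42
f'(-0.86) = -3.00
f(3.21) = -12.63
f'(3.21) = -3.00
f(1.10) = -6.30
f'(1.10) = -3.00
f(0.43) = -4.29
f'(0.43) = -3.00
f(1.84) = -8.52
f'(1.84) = -3.00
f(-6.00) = 15.00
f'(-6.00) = -3.00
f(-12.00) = 33.00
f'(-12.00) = -3.00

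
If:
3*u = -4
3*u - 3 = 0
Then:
No Solution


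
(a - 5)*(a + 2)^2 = a^3 - a^2 - 16*a - 20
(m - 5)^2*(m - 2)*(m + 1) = m^4 - 11*m^3 + 33*m^2 - 5*m - 50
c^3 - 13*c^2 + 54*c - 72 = (c - 6)*(c - 4)*(c - 3)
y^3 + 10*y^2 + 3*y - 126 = (y - 3)*(y + 6)*(y + 7)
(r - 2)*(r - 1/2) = r^2 - 5*r/2 + 1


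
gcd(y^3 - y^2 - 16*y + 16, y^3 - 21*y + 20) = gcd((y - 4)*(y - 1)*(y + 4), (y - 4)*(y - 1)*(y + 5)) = y^2 - 5*y + 4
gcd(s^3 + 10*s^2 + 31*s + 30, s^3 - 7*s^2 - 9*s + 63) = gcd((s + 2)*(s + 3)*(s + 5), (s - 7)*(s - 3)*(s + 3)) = s + 3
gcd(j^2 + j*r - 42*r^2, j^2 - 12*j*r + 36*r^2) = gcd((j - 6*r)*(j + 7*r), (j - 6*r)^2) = -j + 6*r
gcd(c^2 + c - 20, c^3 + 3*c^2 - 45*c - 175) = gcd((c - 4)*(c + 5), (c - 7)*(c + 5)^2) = c + 5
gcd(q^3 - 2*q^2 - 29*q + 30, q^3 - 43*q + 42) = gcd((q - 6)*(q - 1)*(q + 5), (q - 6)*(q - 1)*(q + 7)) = q^2 - 7*q + 6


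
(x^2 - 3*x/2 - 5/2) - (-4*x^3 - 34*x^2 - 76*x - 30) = 4*x^3 + 35*x^2 + 149*x/2 + 55/2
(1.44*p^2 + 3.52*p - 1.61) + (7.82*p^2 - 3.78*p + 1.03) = 9.26*p^2 - 0.26*p - 0.58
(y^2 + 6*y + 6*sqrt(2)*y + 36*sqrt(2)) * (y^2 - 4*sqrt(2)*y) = y^4 + 2*sqrt(2)*y^3 + 6*y^3 - 48*y^2 + 12*sqrt(2)*y^2 - 288*y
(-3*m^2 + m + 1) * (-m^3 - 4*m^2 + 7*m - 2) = 3*m^5 + 11*m^4 - 26*m^3 + 9*m^2 + 5*m - 2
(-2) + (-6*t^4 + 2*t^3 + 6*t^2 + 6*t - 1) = -6*t^4 + 2*t^3 + 6*t^2 + 6*t - 3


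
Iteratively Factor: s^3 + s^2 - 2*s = (s)*(s^2 + s - 2) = s*(s + 2)*(s - 1)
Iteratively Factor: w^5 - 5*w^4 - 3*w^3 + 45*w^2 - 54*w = (w - 3)*(w^4 - 2*w^3 - 9*w^2 + 18*w) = w*(w - 3)*(w^3 - 2*w^2 - 9*w + 18) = w*(w - 3)^2*(w^2 + w - 6) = w*(w - 3)^2*(w - 2)*(w + 3)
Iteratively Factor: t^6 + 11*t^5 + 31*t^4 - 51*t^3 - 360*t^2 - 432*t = (t + 4)*(t^5 + 7*t^4 + 3*t^3 - 63*t^2 - 108*t) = (t + 4)^2*(t^4 + 3*t^3 - 9*t^2 - 27*t) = (t + 3)*(t + 4)^2*(t^3 - 9*t) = t*(t + 3)*(t + 4)^2*(t^2 - 9) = t*(t - 3)*(t + 3)*(t + 4)^2*(t + 3)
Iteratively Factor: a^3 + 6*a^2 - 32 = (a + 4)*(a^2 + 2*a - 8) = (a - 2)*(a + 4)*(a + 4)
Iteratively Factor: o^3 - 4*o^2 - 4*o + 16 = (o - 2)*(o^2 - 2*o - 8) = (o - 2)*(o + 2)*(o - 4)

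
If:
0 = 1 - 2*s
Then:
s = 1/2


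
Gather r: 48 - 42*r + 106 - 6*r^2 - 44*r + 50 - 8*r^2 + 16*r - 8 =-14*r^2 - 70*r + 196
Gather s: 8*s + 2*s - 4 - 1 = 10*s - 5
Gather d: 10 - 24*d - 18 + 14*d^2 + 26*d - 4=14*d^2 + 2*d - 12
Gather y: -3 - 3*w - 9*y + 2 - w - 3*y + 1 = -4*w - 12*y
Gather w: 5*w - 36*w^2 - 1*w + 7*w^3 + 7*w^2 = 7*w^3 - 29*w^2 + 4*w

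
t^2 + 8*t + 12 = (t + 2)*(t + 6)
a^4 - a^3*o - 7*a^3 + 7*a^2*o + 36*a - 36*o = (a - 6)*(a - 3)*(a + 2)*(a - o)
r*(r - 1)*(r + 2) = r^3 + r^2 - 2*r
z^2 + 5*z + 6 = (z + 2)*(z + 3)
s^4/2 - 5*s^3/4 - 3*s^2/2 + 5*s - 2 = (s/2 + 1)*(s - 2)^2*(s - 1/2)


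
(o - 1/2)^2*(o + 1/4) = o^3 - 3*o^2/4 + 1/16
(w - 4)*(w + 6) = w^2 + 2*w - 24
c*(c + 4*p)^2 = c^3 + 8*c^2*p + 16*c*p^2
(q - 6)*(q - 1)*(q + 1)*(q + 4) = q^4 - 2*q^3 - 25*q^2 + 2*q + 24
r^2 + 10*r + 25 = (r + 5)^2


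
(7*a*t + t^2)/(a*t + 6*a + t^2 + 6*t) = t*(7*a + t)/(a*t + 6*a + t^2 + 6*t)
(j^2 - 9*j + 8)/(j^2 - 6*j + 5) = (j - 8)/(j - 5)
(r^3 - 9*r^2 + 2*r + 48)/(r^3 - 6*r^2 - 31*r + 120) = (r + 2)/(r + 5)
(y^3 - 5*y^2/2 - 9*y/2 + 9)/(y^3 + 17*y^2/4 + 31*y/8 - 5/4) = 4*(2*y^2 - 9*y + 9)/(8*y^2 + 18*y - 5)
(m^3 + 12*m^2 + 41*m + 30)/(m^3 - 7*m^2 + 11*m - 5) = (m^3 + 12*m^2 + 41*m + 30)/(m^3 - 7*m^2 + 11*m - 5)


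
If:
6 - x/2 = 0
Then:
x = 12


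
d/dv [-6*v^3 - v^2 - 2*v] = -18*v^2 - 2*v - 2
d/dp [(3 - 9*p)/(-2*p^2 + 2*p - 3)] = 3*(-6*p^2 + 4*p + 7)/(4*p^4 - 8*p^3 + 16*p^2 - 12*p + 9)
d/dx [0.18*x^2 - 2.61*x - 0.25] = 0.36*x - 2.61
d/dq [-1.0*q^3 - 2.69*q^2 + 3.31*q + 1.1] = -3.0*q^2 - 5.38*q + 3.31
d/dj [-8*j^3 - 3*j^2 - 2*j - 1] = -24*j^2 - 6*j - 2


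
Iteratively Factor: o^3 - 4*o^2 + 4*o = (o - 2)*(o^2 - 2*o) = (o - 2)^2*(o)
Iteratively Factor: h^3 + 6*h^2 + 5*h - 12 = (h + 3)*(h^2 + 3*h - 4) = (h + 3)*(h + 4)*(h - 1)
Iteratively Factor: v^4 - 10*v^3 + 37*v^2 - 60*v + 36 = (v - 3)*(v^3 - 7*v^2 + 16*v - 12) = (v - 3)*(v - 2)*(v^2 - 5*v + 6) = (v - 3)*(v - 2)^2*(v - 3)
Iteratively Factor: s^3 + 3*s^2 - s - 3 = (s + 1)*(s^2 + 2*s - 3) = (s + 1)*(s + 3)*(s - 1)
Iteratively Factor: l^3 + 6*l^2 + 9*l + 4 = (l + 1)*(l^2 + 5*l + 4) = (l + 1)^2*(l + 4)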